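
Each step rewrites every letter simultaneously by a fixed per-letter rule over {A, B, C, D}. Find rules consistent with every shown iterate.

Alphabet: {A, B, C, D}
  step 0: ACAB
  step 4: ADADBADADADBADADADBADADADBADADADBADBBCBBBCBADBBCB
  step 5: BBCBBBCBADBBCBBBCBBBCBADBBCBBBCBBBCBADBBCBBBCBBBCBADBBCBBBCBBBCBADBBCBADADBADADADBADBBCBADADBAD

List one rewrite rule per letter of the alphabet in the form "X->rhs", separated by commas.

A->BB, B->AD, C->B, D->CB

  step 4 ⇒ step 5: ADADBADADADBADADADBADADADBADADADBADBBCBBBCBADBBCB ⇒ BB·CB·BB·CB·AD·BB·CB·BB·CB·BB·CB·AD·BB·CB·BB·CB·BB·CB·AD·BB·CB·BB·CB·BB·CB·AD·BB·CB·BB·CB·BB·CB·AD·BB·CB·AD·AD·B·AD·AD·AD·B·AD·BB·CB·AD·AD·B·AD
    A ↦ BB
    B ↦ AD
    C ↦ B
    D ↦ CB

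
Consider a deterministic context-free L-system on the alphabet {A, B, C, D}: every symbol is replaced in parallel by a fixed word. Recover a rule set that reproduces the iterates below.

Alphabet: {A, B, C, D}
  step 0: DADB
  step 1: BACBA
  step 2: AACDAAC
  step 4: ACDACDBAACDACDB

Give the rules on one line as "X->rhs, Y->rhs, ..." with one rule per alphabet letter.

A->AC, B->A, C->D, D->B

  step 1 ⇒ step 2: BACBA ⇒ A·AC·D·A·AC
    A ↦ AC
    B ↦ A
    C ↦ D
  step 0 ⇒ step 1: DADB ⇒ B·AC·B·A
    D ↦ B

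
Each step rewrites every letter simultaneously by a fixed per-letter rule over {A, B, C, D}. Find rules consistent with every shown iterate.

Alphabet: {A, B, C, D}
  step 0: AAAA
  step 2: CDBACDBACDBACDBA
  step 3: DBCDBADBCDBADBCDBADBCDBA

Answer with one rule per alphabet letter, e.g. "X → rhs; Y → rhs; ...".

  step 2 ⇒ step 3: CDBACDBACDBACDBA ⇒ D·B·CD·BA·D·B·CD·BA·D·B·CD·BA·D·B·CD·BA
    A ↦ BA
    B ↦ CD
    C ↦ D
    D ↦ B

A->BA, B->CD, C->D, D->B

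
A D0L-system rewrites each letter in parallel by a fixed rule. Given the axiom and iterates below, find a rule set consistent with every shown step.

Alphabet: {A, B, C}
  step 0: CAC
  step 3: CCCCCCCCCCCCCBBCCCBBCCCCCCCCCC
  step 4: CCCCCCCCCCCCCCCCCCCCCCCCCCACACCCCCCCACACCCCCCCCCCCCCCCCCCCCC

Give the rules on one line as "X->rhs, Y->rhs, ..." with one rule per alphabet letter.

  step 3 ⇒ step 4: CCCCCCCCCCCCCBBCCCBBCCCCCCCCCC ⇒ CC·CC·CC·CC·CC·CC·CC·CC·CC·CC·CC·CC·CC·AC·AC·CC·CC·CC·AC·AC·CC·CC·CC·CC·CC·CC·CC·CC·CC·CC
    B ↦ AC
    C ↦ CC
    A ↦ CBB  (constrained at step 0)

A->CBB, B->AC, C->CC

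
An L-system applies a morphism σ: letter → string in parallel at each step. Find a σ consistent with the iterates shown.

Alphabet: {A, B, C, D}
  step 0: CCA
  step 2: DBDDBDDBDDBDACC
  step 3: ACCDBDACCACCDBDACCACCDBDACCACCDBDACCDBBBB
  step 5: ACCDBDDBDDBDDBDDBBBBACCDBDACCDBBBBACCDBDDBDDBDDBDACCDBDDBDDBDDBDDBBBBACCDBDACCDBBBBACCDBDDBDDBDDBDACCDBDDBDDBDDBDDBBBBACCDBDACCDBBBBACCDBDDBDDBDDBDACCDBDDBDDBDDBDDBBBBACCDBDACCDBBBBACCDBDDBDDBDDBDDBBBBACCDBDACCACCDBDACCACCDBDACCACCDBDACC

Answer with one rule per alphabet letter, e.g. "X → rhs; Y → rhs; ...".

A->D, B->DBD, C->BB, D->ACC

  step 2 ⇒ step 3: DBDDBDDBDDBDACC ⇒ ACC·DBD·ACC·ACC·DBD·ACC·ACC·DBD·ACC·ACC·DBD·ACC·D·BB·BB
    A ↦ D
    B ↦ DBD
    C ↦ BB
    D ↦ ACC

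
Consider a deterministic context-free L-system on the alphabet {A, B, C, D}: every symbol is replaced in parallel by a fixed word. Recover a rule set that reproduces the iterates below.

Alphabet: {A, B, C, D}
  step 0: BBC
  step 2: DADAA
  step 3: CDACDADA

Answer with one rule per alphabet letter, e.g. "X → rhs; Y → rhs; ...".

A->DA, B->A, C->B, D->C

  step 2 ⇒ step 3: DADAA ⇒ C·DA·C·DA·DA
    A ↦ DA
    D ↦ C
    B ↦ A  (constrained at step 0)
    C ↦ B  (constrained at step 0)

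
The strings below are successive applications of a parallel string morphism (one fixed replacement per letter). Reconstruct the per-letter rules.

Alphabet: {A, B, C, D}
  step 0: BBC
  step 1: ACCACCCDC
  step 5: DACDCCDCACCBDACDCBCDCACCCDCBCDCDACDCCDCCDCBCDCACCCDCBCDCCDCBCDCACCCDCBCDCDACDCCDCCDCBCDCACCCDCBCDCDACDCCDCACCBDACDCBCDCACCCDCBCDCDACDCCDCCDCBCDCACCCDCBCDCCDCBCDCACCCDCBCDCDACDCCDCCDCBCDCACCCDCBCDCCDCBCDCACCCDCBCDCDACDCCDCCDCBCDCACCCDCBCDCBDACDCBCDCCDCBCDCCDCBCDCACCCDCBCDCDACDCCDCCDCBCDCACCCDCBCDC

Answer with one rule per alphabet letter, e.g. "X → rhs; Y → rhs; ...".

  step 0 ⇒ step 1: BBC ⇒ ACC·ACC·CDC
    B ↦ ACC
    C ↦ CDC
    A ↦ DA  (constrained at step 1)
    D ↦ B  (constrained at step 1)

A->DA, B->ACC, C->CDC, D->B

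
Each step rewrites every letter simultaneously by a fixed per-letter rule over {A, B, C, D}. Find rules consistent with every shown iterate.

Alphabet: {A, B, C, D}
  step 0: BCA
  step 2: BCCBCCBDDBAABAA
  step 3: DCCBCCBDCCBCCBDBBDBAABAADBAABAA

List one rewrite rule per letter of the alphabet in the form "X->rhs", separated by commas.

A->BAA, B->D, C->CCB, D->B

  step 2 ⇒ step 3: BCCBCCBDDBAABAA ⇒ D·CCB·CCB·D·CCB·CCB·D·B·B·D·BAA·BAA·D·BAA·BAA
    A ↦ BAA
    B ↦ D
    C ↦ CCB
    D ↦ B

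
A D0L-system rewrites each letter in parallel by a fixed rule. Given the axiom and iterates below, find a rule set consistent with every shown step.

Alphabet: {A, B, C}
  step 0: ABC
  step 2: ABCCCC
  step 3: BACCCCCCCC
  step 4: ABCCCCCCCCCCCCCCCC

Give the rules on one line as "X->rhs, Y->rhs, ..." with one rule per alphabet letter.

A->B, B->A, C->CC

  step 3 ⇒ step 4: BACCCCCCCC ⇒ A·B·CC·CC·CC·CC·CC·CC·CC·CC
    A ↦ B
    B ↦ A
    C ↦ CC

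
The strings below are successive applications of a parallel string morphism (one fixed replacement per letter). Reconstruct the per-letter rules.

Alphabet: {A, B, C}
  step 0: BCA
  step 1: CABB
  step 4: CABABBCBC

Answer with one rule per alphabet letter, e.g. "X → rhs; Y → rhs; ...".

  step 0 ⇒ step 1: BCA ⇒ C·AB·B
    A ↦ B
    B ↦ C
    C ↦ AB

A->B, B->C, C->AB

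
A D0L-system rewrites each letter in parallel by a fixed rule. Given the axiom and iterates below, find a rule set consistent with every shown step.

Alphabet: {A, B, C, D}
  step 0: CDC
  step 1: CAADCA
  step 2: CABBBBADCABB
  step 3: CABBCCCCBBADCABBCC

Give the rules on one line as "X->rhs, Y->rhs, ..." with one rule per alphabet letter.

A->BB, B->C, C->CA, D->AD

  step 2 ⇒ step 3: CABBBBADCABB ⇒ CA·BB·C·C·C·C·BB·AD·CA·BB·C·C
    A ↦ BB
    B ↦ C
    C ↦ CA
    D ↦ AD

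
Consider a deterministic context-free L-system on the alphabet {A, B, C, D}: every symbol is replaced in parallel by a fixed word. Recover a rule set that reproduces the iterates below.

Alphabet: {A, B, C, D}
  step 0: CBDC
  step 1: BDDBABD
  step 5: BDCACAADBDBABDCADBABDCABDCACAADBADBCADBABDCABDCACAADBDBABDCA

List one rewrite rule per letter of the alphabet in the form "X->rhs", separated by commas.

  step 0 ⇒ step 1: CBDC ⇒ BD·DB·A·BD
    B ↦ DB
    C ↦ BD
    D ↦ A
    A ↦ CA  (constrained at step 1)

A->CA, B->DB, C->BD, D->A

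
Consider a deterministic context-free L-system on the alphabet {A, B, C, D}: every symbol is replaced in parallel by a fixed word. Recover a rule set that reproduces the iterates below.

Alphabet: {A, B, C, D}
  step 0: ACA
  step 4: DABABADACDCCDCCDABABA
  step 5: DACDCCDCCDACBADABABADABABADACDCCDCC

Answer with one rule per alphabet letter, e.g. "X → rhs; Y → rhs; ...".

A->C, B->DC, C->BA, D->DA

  step 4 ⇒ step 5: DABABADACDCCDCCDABABA ⇒ DA·C·DC·C·DC·C·DA·C·BA·DA·BA·BA·DA·BA·BA·DA·C·DC·C·DC·C
    A ↦ C
    B ↦ DC
    C ↦ BA
    D ↦ DA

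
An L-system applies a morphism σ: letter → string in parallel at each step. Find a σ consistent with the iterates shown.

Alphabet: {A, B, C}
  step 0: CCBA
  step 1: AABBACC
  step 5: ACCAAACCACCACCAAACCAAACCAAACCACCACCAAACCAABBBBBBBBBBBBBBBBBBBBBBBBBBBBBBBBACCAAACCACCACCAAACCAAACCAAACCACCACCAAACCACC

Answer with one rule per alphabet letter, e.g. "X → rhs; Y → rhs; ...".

  step 0 ⇒ step 1: CCBA ⇒ A·A·BB·ACC
    A ↦ ACC
    B ↦ BB
    C ↦ A

A->ACC, B->BB, C->A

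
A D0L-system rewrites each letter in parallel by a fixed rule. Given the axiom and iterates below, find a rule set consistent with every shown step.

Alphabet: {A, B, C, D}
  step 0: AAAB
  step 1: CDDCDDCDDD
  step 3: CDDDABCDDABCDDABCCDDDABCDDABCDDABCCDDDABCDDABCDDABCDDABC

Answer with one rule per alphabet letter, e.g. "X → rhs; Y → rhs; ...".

  step 0 ⇒ step 1: AAAB ⇒ CDD·CDD·CDD·D
    A ↦ CDD
    B ↦ D
    C ↦ ABC  (constrained at step 1)
    D ↦ BBC  (constrained at step 1)

A->CDD, B->D, C->ABC, D->BBC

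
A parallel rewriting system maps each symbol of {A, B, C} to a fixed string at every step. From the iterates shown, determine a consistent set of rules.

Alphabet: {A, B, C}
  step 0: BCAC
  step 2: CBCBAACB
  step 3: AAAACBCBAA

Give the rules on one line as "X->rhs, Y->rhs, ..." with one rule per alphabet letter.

  step 2 ⇒ step 3: CBCBAACB ⇒ A·A·A·A·CB·CB·A·A
    A ↦ CB
    B ↦ A
    C ↦ A

A->CB, B->A, C->A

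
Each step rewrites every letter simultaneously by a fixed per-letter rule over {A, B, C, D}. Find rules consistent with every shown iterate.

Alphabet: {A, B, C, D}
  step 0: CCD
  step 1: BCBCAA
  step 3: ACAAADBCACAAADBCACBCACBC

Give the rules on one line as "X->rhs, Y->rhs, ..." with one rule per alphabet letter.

  step 0 ⇒ step 1: CCD ⇒ BC·BC·AA
    C ↦ BC
    D ↦ AA
    A ↦ AC  (constrained at step 1)
    B ↦ AD  (constrained at step 1)

A->AC, B->AD, C->BC, D->AA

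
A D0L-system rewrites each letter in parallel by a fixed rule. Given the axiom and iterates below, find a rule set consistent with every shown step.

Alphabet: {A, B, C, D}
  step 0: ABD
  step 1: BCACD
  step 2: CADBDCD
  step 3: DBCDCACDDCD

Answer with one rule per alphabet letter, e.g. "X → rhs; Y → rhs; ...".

  step 2 ⇒ step 3: CADBDCD ⇒ D·B·CD·CA·CD·D·CD
    A ↦ B
    B ↦ CA
    C ↦ D
    D ↦ CD

A->B, B->CA, C->D, D->CD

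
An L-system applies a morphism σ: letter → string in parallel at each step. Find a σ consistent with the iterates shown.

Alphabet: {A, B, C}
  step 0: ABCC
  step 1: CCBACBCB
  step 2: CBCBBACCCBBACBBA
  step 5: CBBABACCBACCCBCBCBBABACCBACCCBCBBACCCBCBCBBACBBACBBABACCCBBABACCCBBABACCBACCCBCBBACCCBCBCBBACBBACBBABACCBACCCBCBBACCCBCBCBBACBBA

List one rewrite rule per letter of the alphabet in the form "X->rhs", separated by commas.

A->CC, B->BA, C->CB

  step 1 ⇒ step 2: CCBACBCB ⇒ CB·CB·BA·CC·CB·BA·CB·BA
    A ↦ CC
    B ↦ BA
    C ↦ CB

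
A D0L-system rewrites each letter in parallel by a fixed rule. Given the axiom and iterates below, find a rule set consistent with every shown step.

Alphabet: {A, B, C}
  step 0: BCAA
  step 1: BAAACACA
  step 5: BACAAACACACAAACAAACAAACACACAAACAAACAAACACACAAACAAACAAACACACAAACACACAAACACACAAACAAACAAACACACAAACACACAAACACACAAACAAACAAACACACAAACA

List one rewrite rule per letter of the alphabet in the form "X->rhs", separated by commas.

A->CA, B->BA, C->AA

  step 0 ⇒ step 1: BCAA ⇒ BA·AA·CA·CA
    A ↦ CA
    B ↦ BA
    C ↦ AA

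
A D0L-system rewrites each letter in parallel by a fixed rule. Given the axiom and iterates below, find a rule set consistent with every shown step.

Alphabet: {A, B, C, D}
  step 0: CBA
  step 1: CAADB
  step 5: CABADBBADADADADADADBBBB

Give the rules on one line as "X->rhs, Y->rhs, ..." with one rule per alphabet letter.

A->B, B->AD, C->CA, D->B

  step 0 ⇒ step 1: CBA ⇒ CA·AD·B
    A ↦ B
    B ↦ AD
    C ↦ CA
    D ↦ B  (constrained at step 1)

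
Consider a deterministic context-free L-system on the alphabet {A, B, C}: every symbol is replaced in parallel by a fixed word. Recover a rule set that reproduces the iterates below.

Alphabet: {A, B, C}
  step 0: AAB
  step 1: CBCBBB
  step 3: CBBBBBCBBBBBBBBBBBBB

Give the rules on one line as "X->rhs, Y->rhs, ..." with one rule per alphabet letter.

A->CB, B->BB, C->A

  step 0 ⇒ step 1: AAB ⇒ CB·CB·BB
    A ↦ CB
    B ↦ BB
    C ↦ A  (constrained at step 1)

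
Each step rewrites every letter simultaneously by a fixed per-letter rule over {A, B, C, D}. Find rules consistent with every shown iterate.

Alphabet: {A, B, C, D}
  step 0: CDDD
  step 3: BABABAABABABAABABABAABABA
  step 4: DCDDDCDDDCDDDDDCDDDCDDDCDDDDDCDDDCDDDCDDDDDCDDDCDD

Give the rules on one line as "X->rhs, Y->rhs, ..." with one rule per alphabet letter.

A->DD, B->DC, C->A, D->BA

  step 3 ⇒ step 4: BABABAABABABAABABABAABABA ⇒ DC·DD·DC·DD·DC·DD·DD·DC·DD·DC·DD·DC·DD·DD·DC·DD·DC·DD·DC·DD·DD·DC·DD·DC·DD
    A ↦ DD
    B ↦ DC
    C ↦ A  (constrained at step 0)
    D ↦ BA  (constrained at step 0)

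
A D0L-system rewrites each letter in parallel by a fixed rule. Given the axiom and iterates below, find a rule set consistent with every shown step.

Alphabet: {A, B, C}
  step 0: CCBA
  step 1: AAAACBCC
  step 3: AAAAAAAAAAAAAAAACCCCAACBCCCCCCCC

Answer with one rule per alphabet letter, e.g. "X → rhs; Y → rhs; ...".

  step 0 ⇒ step 1: CCBA ⇒ AA·AA·CB·CC
    A ↦ CC
    B ↦ CB
    C ↦ AA

A->CC, B->CB, C->AA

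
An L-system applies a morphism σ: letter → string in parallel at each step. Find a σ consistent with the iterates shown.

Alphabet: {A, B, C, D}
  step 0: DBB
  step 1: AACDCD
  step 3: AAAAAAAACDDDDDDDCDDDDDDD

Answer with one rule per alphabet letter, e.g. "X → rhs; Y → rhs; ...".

A->DD, B->CD, C->BA, D->AA

  step 0 ⇒ step 1: DBB ⇒ AA·CD·CD
    B ↦ CD
    D ↦ AA
    A ↦ DD  (constrained at step 1)
    C ↦ BA  (constrained at step 1)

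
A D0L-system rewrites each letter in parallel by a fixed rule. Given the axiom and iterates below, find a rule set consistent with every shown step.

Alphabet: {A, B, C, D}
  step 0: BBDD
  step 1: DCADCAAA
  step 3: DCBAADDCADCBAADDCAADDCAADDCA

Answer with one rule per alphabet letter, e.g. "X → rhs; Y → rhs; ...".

A->DCB, B->DCA, C->D, D->A

  step 0 ⇒ step 1: BBDD ⇒ DCA·DCA·A·A
    B ↦ DCA
    D ↦ A
    A ↦ DCB  (constrained at step 1)
    C ↦ D  (constrained at step 1)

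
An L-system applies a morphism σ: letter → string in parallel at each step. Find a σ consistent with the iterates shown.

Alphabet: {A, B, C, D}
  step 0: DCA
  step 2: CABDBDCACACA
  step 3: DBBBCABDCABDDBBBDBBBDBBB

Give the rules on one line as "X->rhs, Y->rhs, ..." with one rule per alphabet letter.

  step 2 ⇒ step 3: CABDBDCACACA ⇒ DB·BB·CA·BD·CA·BD·DB·BB·DB·BB·DB·BB
    A ↦ BB
    B ↦ CA
    C ↦ DB
    D ↦ BD

A->BB, B->CA, C->DB, D->BD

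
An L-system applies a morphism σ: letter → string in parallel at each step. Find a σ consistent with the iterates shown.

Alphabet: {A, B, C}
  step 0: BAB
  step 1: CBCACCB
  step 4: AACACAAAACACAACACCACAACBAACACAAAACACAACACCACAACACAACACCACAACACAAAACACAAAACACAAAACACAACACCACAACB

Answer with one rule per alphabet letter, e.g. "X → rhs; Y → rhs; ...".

A->CAC, B->CB, C->AA

  step 0 ⇒ step 1: BAB ⇒ CB·CAC·CB
    A ↦ CAC
    B ↦ CB
    C ↦ AA  (constrained at step 1)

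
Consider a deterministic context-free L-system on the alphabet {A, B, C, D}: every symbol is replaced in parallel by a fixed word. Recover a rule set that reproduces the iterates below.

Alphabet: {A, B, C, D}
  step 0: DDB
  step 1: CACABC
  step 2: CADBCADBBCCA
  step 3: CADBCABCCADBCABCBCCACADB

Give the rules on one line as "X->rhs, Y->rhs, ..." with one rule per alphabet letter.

A->DB, B->BC, C->CA, D->CA

  step 2 ⇒ step 3: CADBCADBBCCA ⇒ CA·DB·CA·BC·CA·DB·CA·BC·BC·CA·CA·DB
    A ↦ DB
    B ↦ BC
    C ↦ CA
    D ↦ CA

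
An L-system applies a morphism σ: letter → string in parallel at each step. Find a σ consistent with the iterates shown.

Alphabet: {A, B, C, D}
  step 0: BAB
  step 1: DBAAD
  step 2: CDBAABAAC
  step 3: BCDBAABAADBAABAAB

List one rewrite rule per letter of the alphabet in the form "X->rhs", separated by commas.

  step 2 ⇒ step 3: CDBAABAAC ⇒ B·C·D·BAA·BAA·D·BAA·BAA·B
    A ↦ BAA
    B ↦ D
    C ↦ B
    D ↦ C

A->BAA, B->D, C->B, D->C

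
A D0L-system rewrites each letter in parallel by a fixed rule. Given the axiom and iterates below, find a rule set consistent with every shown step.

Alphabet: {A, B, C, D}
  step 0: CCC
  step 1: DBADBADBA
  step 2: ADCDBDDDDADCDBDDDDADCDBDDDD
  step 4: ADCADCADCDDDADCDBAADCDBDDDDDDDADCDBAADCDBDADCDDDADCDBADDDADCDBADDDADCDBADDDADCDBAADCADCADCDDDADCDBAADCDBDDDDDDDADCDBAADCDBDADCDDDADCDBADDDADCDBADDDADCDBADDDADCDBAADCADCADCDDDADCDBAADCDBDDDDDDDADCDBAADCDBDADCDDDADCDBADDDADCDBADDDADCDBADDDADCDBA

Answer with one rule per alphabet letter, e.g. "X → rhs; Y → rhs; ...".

  step 1 ⇒ step 2: DBADBADBA ⇒ ADC·DBD·DDD·ADC·DBD·DDD·ADC·DBD·DDD
    A ↦ DDD
    B ↦ DBD
    D ↦ ADC
  step 0 ⇒ step 1: CCC ⇒ DBA·DBA·DBA
    C ↦ DBA

A->DDD, B->DBD, C->DBA, D->ADC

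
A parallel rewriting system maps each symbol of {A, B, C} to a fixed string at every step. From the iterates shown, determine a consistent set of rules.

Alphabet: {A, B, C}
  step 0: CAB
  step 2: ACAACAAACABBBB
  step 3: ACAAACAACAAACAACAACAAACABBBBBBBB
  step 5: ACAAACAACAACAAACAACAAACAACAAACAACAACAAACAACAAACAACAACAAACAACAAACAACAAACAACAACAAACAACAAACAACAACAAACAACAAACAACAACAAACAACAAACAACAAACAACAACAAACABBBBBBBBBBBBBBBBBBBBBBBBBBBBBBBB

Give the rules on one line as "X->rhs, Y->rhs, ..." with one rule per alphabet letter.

  step 2 ⇒ step 3: ACAACAAACABBBB ⇒ ACA·A·ACA·ACA·A·ACA·ACA·ACA·A·ACA·BB·BB·BB·BB
    A ↦ ACA
    B ↦ BB
    C ↦ A

A->ACA, B->BB, C->A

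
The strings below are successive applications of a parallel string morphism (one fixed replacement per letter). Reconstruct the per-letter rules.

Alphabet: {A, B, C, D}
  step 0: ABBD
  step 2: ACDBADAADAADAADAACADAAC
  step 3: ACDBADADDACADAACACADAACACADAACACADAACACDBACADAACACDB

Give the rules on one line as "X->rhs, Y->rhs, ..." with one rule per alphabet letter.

  step 2 ⇒ step 3: ACDBADAADAADAADAACADAAC ⇒ AC·DB·ADA·DD·AC·ADA·AC·AC·ADA·AC·AC·ADA·AC·AC·ADA·AC·AC·DB·AC·ADA·AC·AC·DB
    A ↦ AC
    B ↦ DD
    C ↦ DB
    D ↦ ADA

A->AC, B->DD, C->DB, D->ADA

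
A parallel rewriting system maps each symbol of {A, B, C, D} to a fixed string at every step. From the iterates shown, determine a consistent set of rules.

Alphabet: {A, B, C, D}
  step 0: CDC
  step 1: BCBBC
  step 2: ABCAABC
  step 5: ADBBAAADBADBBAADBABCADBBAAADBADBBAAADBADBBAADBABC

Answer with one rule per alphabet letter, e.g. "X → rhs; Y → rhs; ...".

A->ADB, B->A, C->BC, D->B

  step 1 ⇒ step 2: BCBBC ⇒ A·BC·A·A·BC
    B ↦ A
    C ↦ BC
    A ↦ ADB  (constrained at step 2)
  step 0 ⇒ step 1: CDC ⇒ BC·B·BC
    D ↦ B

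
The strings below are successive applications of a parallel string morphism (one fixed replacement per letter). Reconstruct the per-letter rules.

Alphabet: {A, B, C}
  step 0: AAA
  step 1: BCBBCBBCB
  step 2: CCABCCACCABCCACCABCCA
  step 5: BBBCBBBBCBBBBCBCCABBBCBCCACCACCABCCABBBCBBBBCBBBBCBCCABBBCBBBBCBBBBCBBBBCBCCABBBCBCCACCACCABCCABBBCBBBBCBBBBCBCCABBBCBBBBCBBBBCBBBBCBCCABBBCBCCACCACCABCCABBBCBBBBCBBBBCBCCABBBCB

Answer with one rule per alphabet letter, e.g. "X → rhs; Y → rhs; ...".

A->BCB, B->CCA, C->B

  step 1 ⇒ step 2: BCBBCBBCB ⇒ CCA·B·CCA·CCA·B·CCA·CCA·B·CCA
    B ↦ CCA
    C ↦ B
  step 0 ⇒ step 1: AAA ⇒ BCB·BCB·BCB
    A ↦ BCB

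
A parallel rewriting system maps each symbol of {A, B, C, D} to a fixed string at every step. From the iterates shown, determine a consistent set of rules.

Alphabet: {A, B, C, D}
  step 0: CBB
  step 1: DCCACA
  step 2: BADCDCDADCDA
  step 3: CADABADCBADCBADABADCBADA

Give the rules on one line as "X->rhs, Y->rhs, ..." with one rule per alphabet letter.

A->DA, B->CA, C->DC, D->BA

  step 2 ⇒ step 3: BADCDCDADCDA ⇒ CA·DA·BA·DC·BA·DC·BA·DA·BA·DC·BA·DA
    A ↦ DA
    B ↦ CA
    C ↦ DC
    D ↦ BA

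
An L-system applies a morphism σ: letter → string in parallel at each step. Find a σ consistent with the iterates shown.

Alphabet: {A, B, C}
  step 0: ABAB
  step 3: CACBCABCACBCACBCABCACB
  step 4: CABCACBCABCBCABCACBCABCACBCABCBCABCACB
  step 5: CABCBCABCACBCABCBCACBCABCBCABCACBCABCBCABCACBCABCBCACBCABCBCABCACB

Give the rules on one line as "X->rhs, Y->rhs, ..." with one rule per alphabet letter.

  step 4 ⇒ step 5: CABCACBCABCBCABCACBCABCACBCABCBCABCACB ⇒ CA·B·CB·CA·B·CA·CB·CA·B·CB·CA·CB·CA·B·CB·CA·B·CA·CB·CA·B·CB·CA·B·CA·CB·CA·B·CB·CA·CB·CA·B·CB·CA·B·CA·CB
    A ↦ B
    B ↦ CB
    C ↦ CA

A->B, B->CB, C->CA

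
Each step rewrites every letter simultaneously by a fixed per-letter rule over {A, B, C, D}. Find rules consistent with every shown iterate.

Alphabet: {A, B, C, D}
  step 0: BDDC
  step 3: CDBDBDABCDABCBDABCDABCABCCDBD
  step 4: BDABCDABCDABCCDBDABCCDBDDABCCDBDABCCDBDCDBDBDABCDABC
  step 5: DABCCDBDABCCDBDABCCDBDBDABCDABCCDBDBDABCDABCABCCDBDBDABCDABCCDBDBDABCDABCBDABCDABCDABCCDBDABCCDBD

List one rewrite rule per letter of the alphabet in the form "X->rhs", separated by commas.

  step 4 ⇒ step 5: BDABCDABCDABCCDBDABCCDBDDABCCDBDABCCDBDCDBDBDABCDABC ⇒ D·ABC·C·D·BD·ABC·C·D·BD·ABC·C·D·BD·BD·ABC·D·ABC·C·D·BD·BD·ABC·D·ABC·ABC·C·D·BD·BD·ABC·D·ABC·C·D·BD·BD·ABC·D·ABC·BD·ABC·D·ABC·D·ABC·C·D·BD·ABC·C·D·BD
    A ↦ C
    B ↦ D
    C ↦ BD
    D ↦ ABC

A->C, B->D, C->BD, D->ABC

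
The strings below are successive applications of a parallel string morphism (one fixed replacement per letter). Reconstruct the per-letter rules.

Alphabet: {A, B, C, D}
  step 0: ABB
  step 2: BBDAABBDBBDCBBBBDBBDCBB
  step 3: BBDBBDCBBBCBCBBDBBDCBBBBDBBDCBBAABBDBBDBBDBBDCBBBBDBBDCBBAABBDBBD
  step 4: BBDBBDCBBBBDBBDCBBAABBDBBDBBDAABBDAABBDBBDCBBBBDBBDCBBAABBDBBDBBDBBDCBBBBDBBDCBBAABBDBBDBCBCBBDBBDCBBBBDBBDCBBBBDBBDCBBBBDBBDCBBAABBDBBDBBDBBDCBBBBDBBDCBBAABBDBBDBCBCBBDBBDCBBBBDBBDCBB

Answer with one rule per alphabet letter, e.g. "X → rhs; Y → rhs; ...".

A->BC, B->BBD, C->AA, D->CBB

  step 3 ⇒ step 4: BBDBBDCBBBCBCBBDBBDCBBBBDBBDCBBAABBDBBDBBDBBDCBBBBDBBDCBBAABBDBBD ⇒ BBD·BBD·CBB·BBD·BBD·CBB·AA·BBD·BBD·BBD·AA·BBD·AA·BBD·BBD·CBB·BBD·BBD·CBB·AA·BBD·BBD·BBD·BBD·CBB·BBD·BBD·CBB·AA·BBD·BBD·BC·BC·BBD·BBD·CBB·BBD·BBD·CBB·BBD·BBD·CBB·BBD·BBD·CBB·AA·BBD·BBD·BBD·BBD·CBB·BBD·BBD·CBB·AA·BBD·BBD·BC·BC·BBD·BBD·CBB·BBD·BBD·CBB
    A ↦ BC
    B ↦ BBD
    C ↦ AA
    D ↦ CBB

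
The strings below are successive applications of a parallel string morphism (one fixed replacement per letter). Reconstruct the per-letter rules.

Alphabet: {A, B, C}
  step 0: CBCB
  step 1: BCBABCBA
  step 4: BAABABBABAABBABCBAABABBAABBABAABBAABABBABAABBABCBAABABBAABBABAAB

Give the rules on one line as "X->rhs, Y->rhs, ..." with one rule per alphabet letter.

A->AB, B->BA, C->BC

  step 0 ⇒ step 1: CBCB ⇒ BC·BA·BC·BA
    B ↦ BA
    C ↦ BC
    A ↦ AB  (constrained at step 1)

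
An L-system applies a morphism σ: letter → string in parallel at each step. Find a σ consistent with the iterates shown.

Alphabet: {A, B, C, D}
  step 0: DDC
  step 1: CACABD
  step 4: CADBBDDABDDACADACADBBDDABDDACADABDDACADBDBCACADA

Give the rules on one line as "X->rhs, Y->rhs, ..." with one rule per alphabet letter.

A->DA, B->DB, C->BD, D->CA

  step 0 ⇒ step 1: DDC ⇒ CA·CA·BD
    C ↦ BD
    D ↦ CA
    A ↦ DA  (constrained at step 1)
    B ↦ DB  (constrained at step 1)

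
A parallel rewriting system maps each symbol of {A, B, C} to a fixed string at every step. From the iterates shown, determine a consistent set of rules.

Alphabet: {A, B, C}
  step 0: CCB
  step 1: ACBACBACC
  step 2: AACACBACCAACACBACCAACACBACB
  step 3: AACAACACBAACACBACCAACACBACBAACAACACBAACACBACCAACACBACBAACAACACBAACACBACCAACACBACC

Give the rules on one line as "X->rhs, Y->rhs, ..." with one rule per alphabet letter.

A->AAC, B->ACC, C->ACB

  step 2 ⇒ step 3: AACACBACCAACACBACCAACACBACB ⇒ AAC·AAC·ACB·AAC·ACB·ACC·AAC·ACB·ACB·AAC·AAC·ACB·AAC·ACB·ACC·AAC·ACB·ACB·AAC·AAC·ACB·AAC·ACB·ACC·AAC·ACB·ACC
    A ↦ AAC
    B ↦ ACC
    C ↦ ACB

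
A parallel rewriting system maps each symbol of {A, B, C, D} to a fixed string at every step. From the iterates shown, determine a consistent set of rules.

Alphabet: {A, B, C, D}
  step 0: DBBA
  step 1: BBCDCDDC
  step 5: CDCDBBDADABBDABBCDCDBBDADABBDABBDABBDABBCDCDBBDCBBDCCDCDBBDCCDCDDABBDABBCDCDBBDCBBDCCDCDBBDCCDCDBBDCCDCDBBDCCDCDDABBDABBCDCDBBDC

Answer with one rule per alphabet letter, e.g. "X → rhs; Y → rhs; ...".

  step 0 ⇒ step 1: DBBA ⇒ BB·CD·CD·DC
    A ↦ DC
    B ↦ CD
    D ↦ BB
    C ↦ DA  (constrained at step 1)

A->DC, B->CD, C->DA, D->BB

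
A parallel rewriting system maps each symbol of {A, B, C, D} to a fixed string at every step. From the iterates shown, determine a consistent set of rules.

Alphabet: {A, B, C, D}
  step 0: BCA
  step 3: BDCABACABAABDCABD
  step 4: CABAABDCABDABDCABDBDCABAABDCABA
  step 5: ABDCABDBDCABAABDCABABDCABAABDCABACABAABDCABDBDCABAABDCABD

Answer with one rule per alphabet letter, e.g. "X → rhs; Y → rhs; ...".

A->BD, B->CA, C->A, D->BA

  step 4 ⇒ step 5: CABAABDCABDABDCABDBDCABAABDCABA ⇒ A·BD·CA·BD·BD·CA·BA·A·BD·CA·BA·BD·CA·BA·A·BD·CA·BA·CA·BA·A·BD·CA·BD·BD·CA·BA·A·BD·CA·BD
    A ↦ BD
    B ↦ CA
    C ↦ A
    D ↦ BA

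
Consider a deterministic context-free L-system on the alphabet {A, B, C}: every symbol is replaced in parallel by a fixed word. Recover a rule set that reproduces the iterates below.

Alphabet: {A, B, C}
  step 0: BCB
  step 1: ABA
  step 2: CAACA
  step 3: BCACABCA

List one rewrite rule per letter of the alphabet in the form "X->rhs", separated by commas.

A->CA, B->A, C->B

  step 2 ⇒ step 3: CAACA ⇒ B·CA·CA·B·CA
    A ↦ CA
    C ↦ B
  step 0 ⇒ step 1: BCB ⇒ A·B·A
    B ↦ A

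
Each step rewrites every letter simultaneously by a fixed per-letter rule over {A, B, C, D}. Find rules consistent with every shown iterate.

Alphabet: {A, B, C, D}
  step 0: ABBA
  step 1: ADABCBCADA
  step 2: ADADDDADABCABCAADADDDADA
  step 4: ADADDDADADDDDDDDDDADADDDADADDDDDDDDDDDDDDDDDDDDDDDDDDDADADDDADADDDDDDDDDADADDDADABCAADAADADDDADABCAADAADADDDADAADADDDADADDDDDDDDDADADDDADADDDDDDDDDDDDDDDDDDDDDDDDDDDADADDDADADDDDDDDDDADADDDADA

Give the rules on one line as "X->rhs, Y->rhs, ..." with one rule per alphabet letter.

A->ADA, B->BC, C->A, D->DDD

  step 1 ⇒ step 2: ADABCBCADA ⇒ ADA·DDD·ADA·BC·A·BC·A·ADA·DDD·ADA
    A ↦ ADA
    B ↦ BC
    C ↦ A
    D ↦ DDD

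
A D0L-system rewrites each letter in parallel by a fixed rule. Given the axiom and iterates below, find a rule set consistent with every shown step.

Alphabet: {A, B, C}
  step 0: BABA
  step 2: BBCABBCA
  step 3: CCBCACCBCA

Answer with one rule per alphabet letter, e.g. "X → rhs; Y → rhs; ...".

  step 2 ⇒ step 3: BBCABBCA ⇒ C·C·B·CA·C·C·B·CA
    A ↦ CA
    B ↦ C
    C ↦ B

A->CA, B->C, C->B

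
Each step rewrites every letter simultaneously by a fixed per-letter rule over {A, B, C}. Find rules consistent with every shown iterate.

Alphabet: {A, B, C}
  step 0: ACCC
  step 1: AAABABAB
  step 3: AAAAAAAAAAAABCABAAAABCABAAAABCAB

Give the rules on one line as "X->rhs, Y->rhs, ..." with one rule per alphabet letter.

A->AA, B->BC, C->AB

  step 0 ⇒ step 1: ACCC ⇒ AA·AB·AB·AB
    A ↦ AA
    C ↦ AB
    B ↦ BC  (constrained at step 1)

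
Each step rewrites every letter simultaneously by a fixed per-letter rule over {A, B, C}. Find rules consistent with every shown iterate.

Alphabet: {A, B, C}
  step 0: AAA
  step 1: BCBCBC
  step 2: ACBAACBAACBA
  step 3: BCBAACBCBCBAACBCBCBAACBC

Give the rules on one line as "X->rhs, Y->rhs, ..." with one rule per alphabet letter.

  step 2 ⇒ step 3: ACBAACBAACBA ⇒ BC·BA·AC·BC·BC·BA·AC·BC·BC·BA·AC·BC
    A ↦ BC
    B ↦ AC
    C ↦ BA

A->BC, B->AC, C->BA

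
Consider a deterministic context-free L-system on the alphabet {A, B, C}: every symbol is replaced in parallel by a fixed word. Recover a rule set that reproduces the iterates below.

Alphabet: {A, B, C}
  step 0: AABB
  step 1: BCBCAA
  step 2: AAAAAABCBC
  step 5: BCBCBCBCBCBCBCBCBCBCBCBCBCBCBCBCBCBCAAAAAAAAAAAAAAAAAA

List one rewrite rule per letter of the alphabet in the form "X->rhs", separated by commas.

A->BC, B->A, C->AA

  step 1 ⇒ step 2: BCBCAA ⇒ A·AA·A·AA·BC·BC
    A ↦ BC
    B ↦ A
    C ↦ AA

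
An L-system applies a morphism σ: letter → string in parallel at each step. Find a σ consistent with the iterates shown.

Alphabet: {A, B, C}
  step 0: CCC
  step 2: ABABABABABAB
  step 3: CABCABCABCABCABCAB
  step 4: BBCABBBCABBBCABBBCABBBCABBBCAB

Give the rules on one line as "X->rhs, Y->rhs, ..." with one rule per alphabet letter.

A->C, B->AB, C->BB

  step 3 ⇒ step 4: CABCABCABCABCABCAB ⇒ BB·C·AB·BB·C·AB·BB·C·AB·BB·C·AB·BB·C·AB·BB·C·AB
    A ↦ C
    B ↦ AB
    C ↦ BB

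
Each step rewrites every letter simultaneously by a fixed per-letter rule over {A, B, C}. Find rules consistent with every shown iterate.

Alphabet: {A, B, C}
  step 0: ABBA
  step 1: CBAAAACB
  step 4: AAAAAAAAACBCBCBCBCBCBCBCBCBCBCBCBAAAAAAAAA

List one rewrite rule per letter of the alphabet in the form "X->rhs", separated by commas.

A->CB, B->AA, C->A

  step 0 ⇒ step 1: ABBA ⇒ CB·AA·AA·CB
    A ↦ CB
    B ↦ AA
    C ↦ A  (constrained at step 1)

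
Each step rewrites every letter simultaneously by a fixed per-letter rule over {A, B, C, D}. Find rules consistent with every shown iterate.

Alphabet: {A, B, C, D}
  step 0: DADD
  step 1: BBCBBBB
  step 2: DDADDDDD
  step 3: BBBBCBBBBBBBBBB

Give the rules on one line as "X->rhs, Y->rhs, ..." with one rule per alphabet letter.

  step 2 ⇒ step 3: DDADDDDD ⇒ BB·BB·C·BB·BB·BB·BB·BB
    A ↦ C
    D ↦ BB
  step 1 ⇒ step 2: BBCBBBB ⇒ D·D·AD·D·D·D·D
    B ↦ D
  step 1 ⇒ step 2: BBCBBBB ⇒ D·D·AD·D·D·D·D
    C ↦ AD

A->C, B->D, C->AD, D->BB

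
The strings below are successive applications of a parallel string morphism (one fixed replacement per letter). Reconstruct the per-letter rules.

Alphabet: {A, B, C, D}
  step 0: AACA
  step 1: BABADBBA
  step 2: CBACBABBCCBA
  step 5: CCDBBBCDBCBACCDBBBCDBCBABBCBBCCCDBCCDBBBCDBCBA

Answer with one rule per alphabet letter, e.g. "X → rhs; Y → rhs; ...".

A->BA, B->C, C->DB, D->BB

  step 1 ⇒ step 2: BABADBBA ⇒ C·BA·C·BA·BB·C·C·BA
    A ↦ BA
    B ↦ C
    D ↦ BB
  step 0 ⇒ step 1: AACA ⇒ BA·BA·DB·BA
    C ↦ DB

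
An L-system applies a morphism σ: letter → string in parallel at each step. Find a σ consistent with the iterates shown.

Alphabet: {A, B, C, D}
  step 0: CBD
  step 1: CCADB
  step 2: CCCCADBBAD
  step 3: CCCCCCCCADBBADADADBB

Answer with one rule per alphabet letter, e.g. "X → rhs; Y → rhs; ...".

  step 2 ⇒ step 3: CCCCADBBAD ⇒ CC·CC·CC·CC·ADB·B·AD·AD·ADB·B
    A ↦ ADB
    B ↦ AD
    C ↦ CC
    D ↦ B

A->ADB, B->AD, C->CC, D->B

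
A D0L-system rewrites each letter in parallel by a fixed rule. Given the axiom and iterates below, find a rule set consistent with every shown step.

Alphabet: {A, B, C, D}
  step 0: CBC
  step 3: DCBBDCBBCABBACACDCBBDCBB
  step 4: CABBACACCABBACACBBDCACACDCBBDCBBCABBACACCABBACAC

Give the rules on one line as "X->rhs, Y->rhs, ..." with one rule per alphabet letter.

A->DC, B->AC, C->BB, D->CA

  step 3 ⇒ step 4: DCBBDCBBCABBACACDCBBDCBB ⇒ CA·BB·AC·AC·CA·BB·AC·AC·BB·DC·AC·AC·DC·BB·DC·BB·CA·BB·AC·AC·CA·BB·AC·AC
    A ↦ DC
    B ↦ AC
    C ↦ BB
    D ↦ CA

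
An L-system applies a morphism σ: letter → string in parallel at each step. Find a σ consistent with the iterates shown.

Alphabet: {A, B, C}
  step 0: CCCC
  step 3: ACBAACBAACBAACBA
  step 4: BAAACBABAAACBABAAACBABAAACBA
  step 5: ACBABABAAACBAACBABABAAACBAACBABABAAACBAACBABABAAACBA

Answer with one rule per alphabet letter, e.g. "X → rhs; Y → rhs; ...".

  step 4 ⇒ step 5: BAAACBABAAACBABAAACBABAAACBA ⇒ AC·BA·BA·BA·A·AC·BA·AC·BA·BA·BA·A·AC·BA·AC·BA·BA·BA·A·AC·BA·AC·BA·BA·BA·A·AC·BA
    A ↦ BA
    B ↦ AC
    C ↦ A

A->BA, B->AC, C->A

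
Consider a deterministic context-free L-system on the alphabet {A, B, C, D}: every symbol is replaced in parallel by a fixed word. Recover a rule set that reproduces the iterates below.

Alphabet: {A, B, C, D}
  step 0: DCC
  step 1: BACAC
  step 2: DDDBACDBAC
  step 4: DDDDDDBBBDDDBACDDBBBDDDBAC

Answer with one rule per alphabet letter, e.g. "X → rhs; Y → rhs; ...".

  step 1 ⇒ step 2: BACAC ⇒ DD·DB·AC·DB·AC
    A ↦ DB
    B ↦ DD
    C ↦ AC
  step 0 ⇒ step 1: DCC ⇒ B·AC·AC
    D ↦ B

A->DB, B->DD, C->AC, D->B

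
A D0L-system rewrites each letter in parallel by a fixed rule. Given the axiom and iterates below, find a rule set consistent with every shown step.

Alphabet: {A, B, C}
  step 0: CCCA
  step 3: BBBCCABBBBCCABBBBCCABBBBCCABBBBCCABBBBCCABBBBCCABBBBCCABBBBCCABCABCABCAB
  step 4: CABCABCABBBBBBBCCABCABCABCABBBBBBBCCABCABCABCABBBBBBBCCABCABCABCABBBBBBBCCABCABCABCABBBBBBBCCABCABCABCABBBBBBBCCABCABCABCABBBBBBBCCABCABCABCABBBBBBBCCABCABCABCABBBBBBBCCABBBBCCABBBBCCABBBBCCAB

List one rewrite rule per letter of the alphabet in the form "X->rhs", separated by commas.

  step 3 ⇒ step 4: BBBCCABBBBCCABBBBCCABBBBCCABBBBCCABBBBCCABBBBCCABBBBCCABBBBCCABCABCABCAB ⇒ CAB·CAB·CAB·BBB·BBB·C·CAB·CAB·CAB·CAB·BBB·BBB·C·CAB·CAB·CAB·CAB·BBB·BBB·C·CAB·CAB·CAB·CAB·BBB·BBB·C·CAB·CAB·CAB·CAB·BBB·BBB·C·CAB·CAB·CAB·CAB·BBB·BBB·C·CAB·CAB·CAB·CAB·BBB·BBB·C·CAB·CAB·CAB·CAB·BBB·BBB·C·CAB·CAB·CAB·CAB·BBB·BBB·C·CAB·BBB·C·CAB·BBB·C·CAB·BBB·C·CAB
    A ↦ C
    B ↦ CAB
    C ↦ BBB

A->C, B->CAB, C->BBB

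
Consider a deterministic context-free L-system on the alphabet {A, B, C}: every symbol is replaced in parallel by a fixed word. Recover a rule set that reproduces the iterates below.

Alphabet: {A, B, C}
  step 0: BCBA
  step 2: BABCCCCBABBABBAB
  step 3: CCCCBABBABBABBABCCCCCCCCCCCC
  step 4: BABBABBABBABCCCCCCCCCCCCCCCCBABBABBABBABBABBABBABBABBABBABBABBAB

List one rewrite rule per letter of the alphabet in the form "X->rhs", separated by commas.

  step 3 ⇒ step 4: CCCCBABBABBABBABCCCCCCCCCCCC ⇒ BAB·BAB·BAB·BAB·C·CC·C·C·CC·C·C·CC·C·C·CC·C·BAB·BAB·BAB·BAB·BAB·BAB·BAB·BAB·BAB·BAB·BAB·BAB
    A ↦ CC
    B ↦ C
    C ↦ BAB

A->CC, B->C, C->BAB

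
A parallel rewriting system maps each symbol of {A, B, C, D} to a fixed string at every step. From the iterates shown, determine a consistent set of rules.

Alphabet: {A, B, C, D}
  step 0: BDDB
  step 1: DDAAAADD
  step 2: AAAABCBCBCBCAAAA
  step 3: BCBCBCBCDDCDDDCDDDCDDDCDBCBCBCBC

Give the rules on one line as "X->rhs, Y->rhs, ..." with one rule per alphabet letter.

  step 2 ⇒ step 3: AAAABCBCBCBCAAAA ⇒ BC·BC·BC·BC·DD·CD·DD·CD·DD·CD·DD·CD·BC·BC·BC·BC
    A ↦ BC
    B ↦ DD
    C ↦ CD
  step 0 ⇒ step 1: BDDB ⇒ DD·AA·AA·DD
    D ↦ AA

A->BC, B->DD, C->CD, D->AA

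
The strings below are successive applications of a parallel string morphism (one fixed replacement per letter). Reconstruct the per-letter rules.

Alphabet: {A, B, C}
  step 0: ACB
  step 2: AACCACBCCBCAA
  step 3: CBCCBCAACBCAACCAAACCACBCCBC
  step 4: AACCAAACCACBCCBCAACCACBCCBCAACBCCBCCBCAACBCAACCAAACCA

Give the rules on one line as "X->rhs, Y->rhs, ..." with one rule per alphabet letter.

  step 3 ⇒ step 4: CBCCBCAACBCAACCAAACCACBCCBC ⇒ A·ACC·A·A·ACC·A·CBC·CBC·A·ACC·A·CBC·CBC·A·A·CBC·CBC·CBC·A·A·CBC·A·ACC·A·A·ACC·A
    A ↦ CBC
    B ↦ ACC
    C ↦ A

A->CBC, B->ACC, C->A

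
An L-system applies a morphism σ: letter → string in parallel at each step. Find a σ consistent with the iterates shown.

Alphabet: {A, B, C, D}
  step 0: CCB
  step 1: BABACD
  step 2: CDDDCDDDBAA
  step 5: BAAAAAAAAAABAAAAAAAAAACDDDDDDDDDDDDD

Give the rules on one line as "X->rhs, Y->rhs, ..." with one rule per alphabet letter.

A->DD, B->CD, C->BA, D->A

  step 1 ⇒ step 2: BABACD ⇒ CD·DD·CD·DD·BA·A
    A ↦ DD
    B ↦ CD
    C ↦ BA
    D ↦ A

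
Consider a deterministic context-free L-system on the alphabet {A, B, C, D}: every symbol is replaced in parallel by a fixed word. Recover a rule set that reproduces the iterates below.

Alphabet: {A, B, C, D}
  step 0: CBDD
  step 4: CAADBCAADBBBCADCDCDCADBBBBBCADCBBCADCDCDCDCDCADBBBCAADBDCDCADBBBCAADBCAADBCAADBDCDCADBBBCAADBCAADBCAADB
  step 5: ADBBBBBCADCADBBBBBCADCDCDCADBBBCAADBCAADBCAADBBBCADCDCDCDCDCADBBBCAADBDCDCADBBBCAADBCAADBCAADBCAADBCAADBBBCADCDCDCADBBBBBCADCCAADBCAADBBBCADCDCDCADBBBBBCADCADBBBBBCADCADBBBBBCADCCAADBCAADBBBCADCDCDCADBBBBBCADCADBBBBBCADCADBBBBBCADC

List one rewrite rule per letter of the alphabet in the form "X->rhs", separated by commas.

  step 4 ⇒ step 5: CAADBCAADBBBCADCDCDCADBBBBBCADCBBCADCDCDCDCDCADBBBCAADBDCDCADBBBCAADBCAADBCAADBDCDCADBBBCAADBCAADBCAADB ⇒ ADB·BB·BB·CA·DC·ADB·BB·BB·CA·DC·DC·DC·ADB·BB·CA·ADB·CA·ADB·CA·ADB·BB·CA·DC·DC·DC·DC·DC·ADB·BB·CA·ADB·DC·DC·ADB·BB·CA·ADB·CA·ADB·CA·ADB·CA·ADB·CA·ADB·BB·CA·DC·DC·DC·ADB·BB·BB·CA·DC·CA·ADB·CA·ADB·BB·CA·DC·DC·DC·ADB·BB·BB·CA·DC·ADB·BB·BB·CA·DC·ADB·BB·BB·CA·DC·CA·ADB·CA·ADB·BB·CA·DC·DC·DC·ADB·BB·BB·CA·DC·ADB·BB·BB·CA·DC·ADB·BB·BB·CA·DC
    A ↦ BB
    B ↦ DC
    C ↦ ADB
    D ↦ CA

A->BB, B->DC, C->ADB, D->CA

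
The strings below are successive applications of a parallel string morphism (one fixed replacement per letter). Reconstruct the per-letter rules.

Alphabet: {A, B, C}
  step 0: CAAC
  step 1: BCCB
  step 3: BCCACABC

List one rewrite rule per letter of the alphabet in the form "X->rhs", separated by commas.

  step 0 ⇒ step 1: CAAC ⇒ B·C·C·B
    A ↦ C
    C ↦ B
    B ↦ CA  (constrained at step 1)

A->C, B->CA, C->B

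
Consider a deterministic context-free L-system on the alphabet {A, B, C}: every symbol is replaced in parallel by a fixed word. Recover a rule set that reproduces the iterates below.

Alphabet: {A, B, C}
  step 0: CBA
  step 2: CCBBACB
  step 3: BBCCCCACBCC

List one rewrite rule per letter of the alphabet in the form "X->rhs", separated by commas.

A->AC, B->CC, C->B

  step 2 ⇒ step 3: CCBBACB ⇒ B·B·CC·CC·AC·B·CC
    A ↦ AC
    B ↦ CC
    C ↦ B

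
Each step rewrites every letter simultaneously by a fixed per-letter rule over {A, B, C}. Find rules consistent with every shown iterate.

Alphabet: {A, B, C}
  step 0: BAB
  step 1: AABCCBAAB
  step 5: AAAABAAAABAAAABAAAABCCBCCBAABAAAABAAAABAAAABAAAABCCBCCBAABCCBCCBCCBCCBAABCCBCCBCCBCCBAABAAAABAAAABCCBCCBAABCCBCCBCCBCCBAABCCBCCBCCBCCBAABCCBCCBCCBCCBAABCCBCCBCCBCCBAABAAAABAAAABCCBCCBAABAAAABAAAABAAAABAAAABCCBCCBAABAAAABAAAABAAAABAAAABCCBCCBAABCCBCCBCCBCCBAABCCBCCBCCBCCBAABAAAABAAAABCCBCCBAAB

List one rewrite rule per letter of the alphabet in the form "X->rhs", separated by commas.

A->CCB, B->AAB, C->A

  step 0 ⇒ step 1: BAB ⇒ AAB·CCB·AAB
    A ↦ CCB
    B ↦ AAB
    C ↦ A  (constrained at step 1)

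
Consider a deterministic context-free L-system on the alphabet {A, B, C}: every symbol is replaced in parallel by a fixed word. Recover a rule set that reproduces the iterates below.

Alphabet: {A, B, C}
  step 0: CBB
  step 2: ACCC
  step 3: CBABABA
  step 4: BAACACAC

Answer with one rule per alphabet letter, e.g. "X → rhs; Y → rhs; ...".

A->C, B->A, C->BA

  step 3 ⇒ step 4: CBABABA ⇒ BA·A·C·A·C·A·C
    A ↦ C
    B ↦ A
    C ↦ BA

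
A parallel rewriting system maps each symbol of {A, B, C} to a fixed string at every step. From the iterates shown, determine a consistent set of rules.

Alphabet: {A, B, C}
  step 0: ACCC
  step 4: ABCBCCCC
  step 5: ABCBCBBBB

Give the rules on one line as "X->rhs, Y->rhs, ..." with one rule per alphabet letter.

A->AB, B->C, C->B

  step 4 ⇒ step 5: ABCBCCCC ⇒ AB·C·B·C·B·B·B·B
    A ↦ AB
    B ↦ C
    C ↦ B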